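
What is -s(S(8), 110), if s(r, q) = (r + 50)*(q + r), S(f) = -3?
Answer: -5029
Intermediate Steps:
s(r, q) = (50 + r)*(q + r)
-s(S(8), 110) = -((-3)² + 50*110 + 50*(-3) + 110*(-3)) = -(9 + 5500 - 150 - 330) = -1*5029 = -5029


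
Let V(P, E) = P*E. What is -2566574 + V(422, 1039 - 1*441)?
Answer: -2314218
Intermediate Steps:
V(P, E) = E*P
-2566574 + V(422, 1039 - 1*441) = -2566574 + (1039 - 1*441)*422 = -2566574 + (1039 - 441)*422 = -2566574 + 598*422 = -2566574 + 252356 = -2314218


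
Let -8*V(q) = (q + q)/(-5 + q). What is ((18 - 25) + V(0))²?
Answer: 49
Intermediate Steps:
V(q) = -q/(4*(-5 + q)) (V(q) = -(q + q)/(8*(-5 + q)) = -2*q/(8*(-5 + q)) = -q/(4*(-5 + q)))
((18 - 25) + V(0))² = ((18 - 25) - 1*0/(-20 + 4*0))² = (-7 - 1*0/(-20 + 0))² = (-7 - 1*0/(-20))² = (-7 - 1*0*(-1/20))² = (-7 + 0)² = (-7)² = 49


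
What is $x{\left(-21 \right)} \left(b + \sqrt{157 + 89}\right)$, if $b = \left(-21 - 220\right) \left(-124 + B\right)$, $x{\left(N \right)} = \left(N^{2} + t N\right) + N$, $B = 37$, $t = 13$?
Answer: $3082149 + 147 \sqrt{246} \approx 3.0845 \cdot 10^{6}$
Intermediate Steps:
$x{\left(N \right)} = N^{2} + 14 N$ ($x{\left(N \right)} = \left(N^{2} + 13 N\right) + N = N^{2} + 14 N$)
$b = 20967$ ($b = \left(-21 - 220\right) \left(-124 + 37\right) = \left(-241\right) \left(-87\right) = 20967$)
$x{\left(-21 \right)} \left(b + \sqrt{157 + 89}\right) = - 21 \left(14 - 21\right) \left(20967 + \sqrt{157 + 89}\right) = \left(-21\right) \left(-7\right) \left(20967 + \sqrt{246}\right) = 147 \left(20967 + \sqrt{246}\right) = 3082149 + 147 \sqrt{246}$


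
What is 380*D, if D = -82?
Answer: -31160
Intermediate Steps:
380*D = 380*(-82) = -31160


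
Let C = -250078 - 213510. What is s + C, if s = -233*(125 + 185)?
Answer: -535818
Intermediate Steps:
s = -72230 (s = -233*310 = -72230)
C = -463588
s + C = -72230 - 463588 = -535818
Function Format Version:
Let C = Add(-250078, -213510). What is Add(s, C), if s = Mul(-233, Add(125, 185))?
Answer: -535818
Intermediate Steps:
s = -72230 (s = Mul(-233, 310) = -72230)
C = -463588
Add(s, C) = Add(-72230, -463588) = -535818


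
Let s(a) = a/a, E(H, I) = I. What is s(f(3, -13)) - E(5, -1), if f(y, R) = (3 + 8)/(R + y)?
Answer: 2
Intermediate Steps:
f(y, R) = 11/(R + y)
s(a) = 1
s(f(3, -13)) - E(5, -1) = 1 - 1*(-1) = 1 + 1 = 2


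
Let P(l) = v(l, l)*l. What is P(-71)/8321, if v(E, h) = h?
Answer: 5041/8321 ≈ 0.60582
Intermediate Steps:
P(l) = l² (P(l) = l*l = l²)
P(-71)/8321 = (-71)²/8321 = 5041*(1/8321) = 5041/8321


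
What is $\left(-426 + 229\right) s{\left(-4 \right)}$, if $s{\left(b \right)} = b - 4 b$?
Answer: $-2364$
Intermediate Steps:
$s{\left(b \right)} = - 3 b$ ($s{\left(b \right)} = b - 4 b = - 3 b$)
$\left(-426 + 229\right) s{\left(-4 \right)} = \left(-426 + 229\right) \left(\left(-3\right) \left(-4\right)\right) = \left(-197\right) 12 = -2364$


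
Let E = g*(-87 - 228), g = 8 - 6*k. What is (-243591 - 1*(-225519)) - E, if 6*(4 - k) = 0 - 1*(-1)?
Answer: -22797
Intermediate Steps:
k = 23/6 (k = 4 - (0 - 1*(-1))/6 = 4 - (0 + 1)/6 = 4 - 1/6*1 = 4 - 1/6 = 23/6 ≈ 3.8333)
g = -15 (g = 8 - 6*23/6 = 8 - 23 = -15)
E = 4725 (E = -15*(-87 - 228) = -15*(-315) = 4725)
(-243591 - 1*(-225519)) - E = (-243591 - 1*(-225519)) - 1*4725 = (-243591 + 225519) - 4725 = -18072 - 4725 = -22797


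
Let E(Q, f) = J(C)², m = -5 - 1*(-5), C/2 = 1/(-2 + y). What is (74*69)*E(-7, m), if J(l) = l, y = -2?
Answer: 2553/2 ≈ 1276.5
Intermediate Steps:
C = -½ (C = 2/(-2 - 2) = 2/(-4) = 2*(-¼) = -½ ≈ -0.50000)
m = 0 (m = -5 + 5 = 0)
E(Q, f) = ¼ (E(Q, f) = (-½)² = ¼)
(74*69)*E(-7, m) = (74*69)*(¼) = 5106*(¼) = 2553/2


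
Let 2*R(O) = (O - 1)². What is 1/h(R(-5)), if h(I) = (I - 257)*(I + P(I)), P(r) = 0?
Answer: -1/4302 ≈ -0.00023245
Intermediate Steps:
R(O) = (-1 + O)²/2 (R(O) = (O - 1)²/2 = (-1 + O)²/2)
h(I) = I*(-257 + I) (h(I) = (I - 257)*(I + 0) = (-257 + I)*I = I*(-257 + I))
1/h(R(-5)) = 1/(((-1 - 5)²/2)*(-257 + (-1 - 5)²/2)) = 1/(((½)*(-6)²)*(-257 + (½)*(-6)²)) = 1/(((½)*36)*(-257 + (½)*36)) = 1/(18*(-257 + 18)) = 1/(18*(-239)) = 1/(-4302) = -1/4302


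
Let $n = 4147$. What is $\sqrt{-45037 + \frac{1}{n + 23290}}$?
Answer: $\frac{2 i \sqrt{8475839192354}}{27437} \approx 212.22 i$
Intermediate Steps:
$\sqrt{-45037 + \frac{1}{n + 23290}} = \sqrt{-45037 + \frac{1}{4147 + 23290}} = \sqrt{-45037 + \frac{1}{27437}} = \sqrt{- \frac{1235680168}{27437}} = \frac{2 i \sqrt{8475839192354}}{27437}$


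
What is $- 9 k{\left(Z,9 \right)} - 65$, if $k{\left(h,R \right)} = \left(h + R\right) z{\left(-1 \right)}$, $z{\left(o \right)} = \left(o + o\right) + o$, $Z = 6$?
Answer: $340$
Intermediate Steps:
$z{\left(o \right)} = 3 o$ ($z{\left(o \right)} = 2 o + o = 3 o$)
$k{\left(h,R \right)} = - 3 R - 3 h$ ($k{\left(h,R \right)} = \left(h + R\right) 3 \left(-1\right) = \left(R + h\right) \left(-3\right) = - 3 R - 3 h$)
$- 9 k{\left(Z,9 \right)} - 65 = - 9 \left(\left(-3\right) 9 - 18\right) - 65 = - 9 \left(-27 - 18\right) - 65 = \left(-9\right) \left(-45\right) - 65 = 405 - 65 = 340$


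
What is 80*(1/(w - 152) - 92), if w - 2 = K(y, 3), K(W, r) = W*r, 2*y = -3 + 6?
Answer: -2141920/291 ≈ -7360.5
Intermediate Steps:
y = 3/2 (y = (-3 + 6)/2 = (1/2)*3 = 3/2 ≈ 1.5000)
w = 13/2 (w = 2 + (3/2)*3 = 2 + 9/2 = 13/2 ≈ 6.5000)
80*(1/(w - 152) - 92) = 80*(1/(13/2 - 152) - 92) = 80*(1/(-291/2) - 92) = 80*(-2/291 - 92) = 80*(-26774/291) = -2141920/291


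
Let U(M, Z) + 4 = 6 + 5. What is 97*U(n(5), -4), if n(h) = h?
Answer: 679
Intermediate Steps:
U(M, Z) = 7 (U(M, Z) = -4 + (6 + 5) = -4 + 11 = 7)
97*U(n(5), -4) = 97*7 = 679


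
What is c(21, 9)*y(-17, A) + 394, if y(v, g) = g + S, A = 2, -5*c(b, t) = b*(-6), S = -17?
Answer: 16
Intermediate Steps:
c(b, t) = 6*b/5 (c(b, t) = -b*(-6)/5 = -(-6)*b/5 = 6*b/5)
y(v, g) = -17 + g (y(v, g) = g - 17 = -17 + g)
c(21, 9)*y(-17, A) + 394 = ((6/5)*21)*(-17 + 2) + 394 = (126/5)*(-15) + 394 = -378 + 394 = 16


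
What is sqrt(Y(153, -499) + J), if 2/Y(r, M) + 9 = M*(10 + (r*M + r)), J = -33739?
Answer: I*sqrt(48759656170340648397)/38015807 ≈ 183.68*I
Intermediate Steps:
Y(r, M) = 2/(-9 + M*(10 + r + M*r)) (Y(r, M) = 2/(-9 + M*(10 + (r*M + r))) = 2/(-9 + M*(10 + (M*r + r))) = 2/(-9 + M*(10 + (r + M*r))) = 2/(-9 + M*(10 + r + M*r)))
sqrt(Y(153, -499) + J) = sqrt(2/(-9 + 10*(-499) - 499*153 + 153*(-499)**2) - 33739) = sqrt(2/(-9 - 4990 - 76347 + 153*249001) - 33739) = sqrt(2/(-9 - 4990 - 76347 + 38097153) - 33739) = sqrt(2/38015807 - 33739) = sqrt(-1282615312371/38015807) = I*sqrt(48759656170340648397)/38015807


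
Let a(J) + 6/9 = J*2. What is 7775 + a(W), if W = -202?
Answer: 22111/3 ≈ 7370.3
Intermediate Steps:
a(J) = -⅔ + 2*J (a(J) = -⅔ + J*2 = -⅔ + 2*J)
7775 + a(W) = 7775 + (-⅔ + 2*(-202)) = 7775 + (-⅔ - 404) = 7775 - 1214/3 = 22111/3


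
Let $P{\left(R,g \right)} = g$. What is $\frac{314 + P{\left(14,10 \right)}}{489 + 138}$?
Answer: $\frac{108}{209} \approx 0.51675$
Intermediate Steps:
$\frac{314 + P{\left(14,10 \right)}}{489 + 138} = \frac{314 + 10}{489 + 138} = \frac{324}{627} = 324 \cdot \frac{1}{627} = \frac{108}{209}$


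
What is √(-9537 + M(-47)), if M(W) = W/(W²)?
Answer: 4*I*√1316705/47 ≈ 97.658*I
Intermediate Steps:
M(W) = 1/W (M(W) = W/W² = 1/W)
√(-9537 + M(-47)) = √(-9537 + 1/(-47)) = √(-9537 - 1/47) = √(-448240/47) = 4*I*√1316705/47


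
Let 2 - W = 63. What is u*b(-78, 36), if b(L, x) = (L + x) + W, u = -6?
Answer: 618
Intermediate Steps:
W = -61 (W = 2 - 1*63 = 2 - 63 = -61)
b(L, x) = -61 + L + x (b(L, x) = (L + x) - 61 = -61 + L + x)
u*b(-78, 36) = -6*(-61 - 78 + 36) = -6*(-103) = 618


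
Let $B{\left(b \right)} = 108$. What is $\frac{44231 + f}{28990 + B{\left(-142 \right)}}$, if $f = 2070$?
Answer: $\frac{46301}{29098} \approx 1.5912$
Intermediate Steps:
$\frac{44231 + f}{28990 + B{\left(-142 \right)}} = \frac{44231 + 2070}{28990 + 108} = \frac{46301}{29098}$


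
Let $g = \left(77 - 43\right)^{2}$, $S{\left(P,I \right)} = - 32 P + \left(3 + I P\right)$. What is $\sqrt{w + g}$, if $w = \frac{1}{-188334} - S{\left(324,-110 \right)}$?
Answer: $\frac{\sqrt{185865145769798}}{62778} \approx 217.17$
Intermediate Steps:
$S{\left(P,I \right)} = 3 - 32 P + I P$
$g = 1156$ ($g = 34^{2} = 1156$)
$w = \frac{8664305669}{188334}$ ($w = \frac{1}{-188334} - \left(3 - 10368 - 35640\right) = - \frac{1}{188334} - \left(3 - 10368 - 35640\right) = - \frac{1}{188334} - -46005 = - \frac{1}{188334} + 46005 = \frac{8664305669}{188334} \approx 46005.0$)
$\sqrt{w + g} = \sqrt{\frac{8664305669}{188334} + 1156} = \sqrt{\frac{8882019773}{188334}} = \frac{\sqrt{185865145769798}}{62778}$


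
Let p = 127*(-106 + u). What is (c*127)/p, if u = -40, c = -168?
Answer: 84/73 ≈ 1.1507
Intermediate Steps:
p = -18542 (p = 127*(-106 - 40) = 127*(-146) = -18542)
(c*127)/p = -168*127/(-18542) = -21336*(-1/18542) = 84/73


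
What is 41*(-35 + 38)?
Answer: 123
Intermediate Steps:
41*(-35 + 38) = 41*3 = 123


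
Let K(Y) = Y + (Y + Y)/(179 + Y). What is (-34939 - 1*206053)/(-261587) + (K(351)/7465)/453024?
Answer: 922961773224413/1001837297793200 ≈ 0.92127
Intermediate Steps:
K(Y) = Y + 2*Y/(179 + Y) (K(Y) = Y + (2*Y)/(179 + Y) = Y + 2*Y/(179 + Y))
(-34939 - 1*206053)/(-261587) + (K(351)/7465)/453024 = (-34939 - 1*206053)/(-261587) + ((351*(181 + 351)/(179 + 351))/7465)/453024 = (-34939 - 206053)*(-1/261587) + ((351*532/530)*(1/7465))*(1/453024) = -240992*(-1/261587) + ((351*(1/530)*532)*(1/7465))*(1/453024) = 240992/261587 + ((93366/265)*(1/7465))*(1/453024) = 240992/261587 + (93366/1978225)*(1/453024) = 240992/261587 + 399/3829843600 = 922961773224413/1001837297793200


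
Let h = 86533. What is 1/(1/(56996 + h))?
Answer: 143529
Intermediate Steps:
1/(1/(56996 + h)) = 1/(1/(56996 + 86533)) = 1/(1/143529) = 143529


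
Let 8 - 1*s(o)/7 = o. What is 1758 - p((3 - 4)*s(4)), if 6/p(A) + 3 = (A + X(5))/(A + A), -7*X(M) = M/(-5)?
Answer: 575650/327 ≈ 1760.4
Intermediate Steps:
s(o) = 56 - 7*o
X(M) = M/35 (X(M) = -M/(7*(-5)) = -M*(-1)/(7*5) = -(-1)*M/35 = M/35)
p(A) = 6/(-3 + (⅐ + A)/(2*A)) (p(A) = 6/(-3 + (A + (1/35)*5)/(A + A)) = 6/(-3 + (A + ⅐)/((2*A))) = 6/(-3 + (⅐ + A)*(1/(2*A))) = 6/(-3 + (⅐ + A)/(2*A)))
1758 - p((3 - 4)*s(4)) = 1758 - (-84)*(3 - 4)*(56 - 7*4)/(-1 + 35*((3 - 4)*(56 - 7*4))) = 1758 - (-84)*(-(56 - 28))/(-1 + 35*(-(56 - 28))) = 1758 - (-84)*(-1*28)/(-1 + 35*(-1*28)) = 1758 - (-84)*(-28)/(-1 + 35*(-28)) = 1758 - (-84)*(-28)/(-1 - 980) = 1758 - (-84)*(-28)/(-981) = 1758 - (-84)*(-28)*(-1)/981 = 1758 - 1*(-784/327) = 1758 + 784/327 = 575650/327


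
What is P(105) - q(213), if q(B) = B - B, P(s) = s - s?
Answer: 0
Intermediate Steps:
P(s) = 0
q(B) = 0
P(105) - q(213) = 0 - 1*0 = 0 + 0 = 0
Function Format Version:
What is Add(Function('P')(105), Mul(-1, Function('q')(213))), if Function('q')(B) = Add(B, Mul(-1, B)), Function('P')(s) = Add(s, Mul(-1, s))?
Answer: 0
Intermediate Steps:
Function('P')(s) = 0
Function('q')(B) = 0
Add(Function('P')(105), Mul(-1, Function('q')(213))) = Add(0, Mul(-1, 0)) = Add(0, 0) = 0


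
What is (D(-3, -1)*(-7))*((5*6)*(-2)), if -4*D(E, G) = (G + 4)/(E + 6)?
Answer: -105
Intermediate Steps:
D(E, G) = -(4 + G)/(4*(6 + E)) (D(E, G) = -(G + 4)/(4*(E + 6)) = -(4 + G)/(4*(6 + E)))
(D(-3, -1)*(-7))*((5*6)*(-2)) = (((-4 - 1*(-1))/(4*(6 - 3)))*(-7))*((5*6)*(-2)) = (((¼)*(-4 + 1)/3)*(-7))*(30*(-2)) = (((¼)*(⅓)*(-3))*(-7))*(-60) = -¼*(-7)*(-60) = (7/4)*(-60) = -105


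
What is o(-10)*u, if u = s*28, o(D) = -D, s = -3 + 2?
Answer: -280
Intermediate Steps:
s = -1
u = -28 (u = -1*28 = -28)
o(-10)*u = -1*(-10)*(-28) = 10*(-28) = -280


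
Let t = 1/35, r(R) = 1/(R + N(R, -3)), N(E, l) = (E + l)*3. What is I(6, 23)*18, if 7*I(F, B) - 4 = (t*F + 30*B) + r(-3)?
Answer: 437298/245 ≈ 1784.9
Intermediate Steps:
N(E, l) = 3*E + 3*l
r(R) = 1/(-9 + 4*R) (r(R) = 1/(R + (3*R + 3*(-3))) = 1/(R + (3*R - 9)) = 1/(R + (-9 + 3*R)) = 1/(-9 + 4*R))
t = 1/35 ≈ 0.028571
I(F, B) = 83/147 + F/245 + 30*B/7 (I(F, B) = 4/7 + ((F/35 + 30*B) + 1/(-9 + 4*(-3)))/7 = 4/7 + ((30*B + F/35) + 1/(-9 - 12))/7 = 4/7 + ((30*B + F/35) + 1/(-21))/7 = 4/7 + ((30*B + F/35) - 1/21)/7 = 4/7 + (-1/21 + 30*B + F/35)/7 = 4/7 + (-1/147 + F/245 + 30*B/7) = 83/147 + F/245 + 30*B/7)
I(6, 23)*18 = (83/147 + (1/245)*6 + (30/7)*23)*18 = (83/147 + 6/245 + 690/7)*18 = (72883/735)*18 = 437298/245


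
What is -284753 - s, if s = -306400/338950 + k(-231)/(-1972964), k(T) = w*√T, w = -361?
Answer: -1930334459/6779 - 361*I*√231/1972964 ≈ -2.8475e+5 - 0.002781*I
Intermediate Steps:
k(T) = -361*√T
s = -6128/6779 + 361*I*√231/1972964 (s = -306400/338950 - 361*I*√231/(-1972964) = -306400*1/338950 - 361*I*√231*(-1/1972964) = -6128/6779 - 361*I*√231*(-1/1972964) = -6128/6779 + 361*I*√231/1972964 ≈ -0.90397 + 0.002781*I)
-284753 - s = -284753 - (-6128/6779 + 361*I*√231/1972964) = -284753 + (6128/6779 - 361*I*√231/1972964) = -1930334459/6779 - 361*I*√231/1972964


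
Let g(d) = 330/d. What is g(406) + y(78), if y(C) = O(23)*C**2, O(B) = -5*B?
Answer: -142030815/203 ≈ -6.9966e+5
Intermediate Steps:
y(C) = -115*C**2 (y(C) = (-5*23)*C**2 = -115*C**2)
g(406) + y(78) = 330/406 - 115*78**2 = 330*(1/406) - 115*6084 = 165/203 - 699660 = -142030815/203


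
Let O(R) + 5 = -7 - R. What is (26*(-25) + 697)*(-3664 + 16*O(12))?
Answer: -190256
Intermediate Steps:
O(R) = -12 - R (O(R) = -5 + (-7 - R) = -12 - R)
(26*(-25) + 697)*(-3664 + 16*O(12)) = (26*(-25) + 697)*(-3664 + 16*(-12 - 1*12)) = (-650 + 697)*(-3664 + 16*(-12 - 12)) = 47*(-3664 + 16*(-24)) = 47*(-3664 - 384) = 47*(-4048) = -190256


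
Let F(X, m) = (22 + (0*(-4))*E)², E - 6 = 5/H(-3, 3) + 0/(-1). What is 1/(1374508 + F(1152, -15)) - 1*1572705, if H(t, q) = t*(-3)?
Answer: -2162456793359/1374992 ≈ -1.5727e+6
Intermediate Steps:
H(t, q) = -3*t
E = 59/9 (E = 6 + (5/((-3*(-3))) + 0/(-1)) = 6 + (5/9 + 0*(-1)) = 6 + (5*(⅑) + 0) = 6 + (5/9 + 0) = 6 + 5/9 = 59/9 ≈ 6.5556)
F(X, m) = 484 (F(X, m) = (22 + (0*(-4))*(59/9))² = (22 + 0*(59/9))² = (22 + 0)² = 22² = 484)
1/(1374508 + F(1152, -15)) - 1*1572705 = 1/(1374508 + 484) - 1*1572705 = 1/1374992 - 1572705 = -2162456793359/1374992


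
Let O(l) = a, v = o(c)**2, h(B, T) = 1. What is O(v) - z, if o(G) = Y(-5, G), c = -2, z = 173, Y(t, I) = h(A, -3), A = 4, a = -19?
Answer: -192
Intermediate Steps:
Y(t, I) = 1
o(G) = 1
v = 1 (v = 1**2 = 1)
O(l) = -19
O(v) - z = -19 - 1*173 = -19 - 173 = -192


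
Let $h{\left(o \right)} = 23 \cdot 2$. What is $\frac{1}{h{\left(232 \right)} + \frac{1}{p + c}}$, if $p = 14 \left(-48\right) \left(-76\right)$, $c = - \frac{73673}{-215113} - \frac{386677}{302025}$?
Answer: $\frac{3318061571188724}{152630897244185129} \approx 0.021739$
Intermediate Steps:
$h{\left(o \right)} = 46$
$c = - \frac{60928161676}{64969503825}$ ($c = \left(-73673\right) \left(- \frac{1}{215113}\right) - \frac{386677}{302025} = \frac{73673}{215113} - \frac{386677}{302025} = - \frac{60928161676}{64969503825} \approx -0.9378$)
$p = 51072$ ($p = \left(-672\right) \left(-76\right) = 51072$)
$\frac{1}{h{\left(232 \right)} + \frac{1}{p + c}} = \frac{1}{46 + \frac{1}{51072 - \frac{60928161676}{64969503825}}} = \frac{1}{46 + \frac{1}{\frac{3318061571188724}{64969503825}}} = \frac{1}{46 + \frac{64969503825}{3318061571188724}} = \frac{1}{\frac{152630897244185129}{3318061571188724}} = \frac{3318061571188724}{152630897244185129}$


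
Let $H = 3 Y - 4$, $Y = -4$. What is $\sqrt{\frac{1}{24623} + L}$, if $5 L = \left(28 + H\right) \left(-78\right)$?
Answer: $\frac{i \sqrt{2837446548145}}{123115} \approx 13.682 i$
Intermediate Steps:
$H = -16$ ($H = 3 \left(-4\right) - 4 = -12 - 4 = -16$)
$L = - \frac{936}{5}$ ($L = \frac{\left(28 - 16\right) \left(-78\right)}{5} = \frac{12 \left(-78\right)}{5} = \frac{1}{5} \left(-936\right) = - \frac{936}{5} \approx -187.2$)
$\sqrt{\frac{1}{24623} + L} = \sqrt{\frac{1}{24623} - \frac{936}{5}} = \sqrt{- \frac{23047123}{123115}} = \frac{i \sqrt{2837446548145}}{123115}$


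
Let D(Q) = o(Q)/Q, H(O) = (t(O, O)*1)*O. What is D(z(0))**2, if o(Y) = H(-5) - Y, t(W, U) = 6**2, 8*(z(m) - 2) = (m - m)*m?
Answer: 8281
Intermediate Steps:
z(m) = 2 (z(m) = 2 + ((m - m)*m)/8 = 2 + (0*m)/8 = 2 + (1/8)*0 = 2 + 0 = 2)
t(W, U) = 36
H(O) = 36*O (H(O) = (36*1)*O = 36*O)
o(Y) = -180 - Y (o(Y) = 36*(-5) - Y = -180 - Y)
D(Q) = (-180 - Q)/Q
D(z(0))**2 = ((-180 - 1*2)/2)**2 = ((-180 - 2)/2)**2 = ((1/2)*(-182))**2 = (-91)**2 = 8281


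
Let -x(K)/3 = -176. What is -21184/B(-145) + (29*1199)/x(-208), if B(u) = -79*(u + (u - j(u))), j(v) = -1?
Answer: 71151959/1095888 ≈ 64.926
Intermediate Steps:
x(K) = 528 (x(K) = -3*(-176) = 528)
B(u) = -79 - 158*u (B(u) = -79*(u + (u - 1*(-1))) = -79*(u + (u + 1)) = -79*(u + (1 + u)) = -79*(1 + 2*u) = -79 - 158*u)
-21184/B(-145) + (29*1199)/x(-208) = -21184/(-79 - 158*(-145)) + (29*1199)/528 = -21184/(-79 + 22910) + 34771*(1/528) = -21184/22831 + 3161/48 = 71151959/1095888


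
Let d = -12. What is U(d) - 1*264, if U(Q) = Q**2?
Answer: -120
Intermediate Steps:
U(d) - 1*264 = (-12)**2 - 1*264 = 144 - 264 = -120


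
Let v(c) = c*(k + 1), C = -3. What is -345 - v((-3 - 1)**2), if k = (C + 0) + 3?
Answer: -361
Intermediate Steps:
k = 0 (k = (-3 + 0) + 3 = -3 + 3 = 0)
v(c) = c (v(c) = c*(0 + 1) = c*1 = c)
-345 - v((-3 - 1)**2) = -345 - (-3 - 1)**2 = -345 - 1*(-4)**2 = -345 - 1*16 = -345 - 16 = -361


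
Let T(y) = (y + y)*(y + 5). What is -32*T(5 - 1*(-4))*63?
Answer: -508032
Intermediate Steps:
T(y) = 2*y*(5 + y) (T(y) = (2*y)*(5 + y) = 2*y*(5 + y))
-32*T(5 - 1*(-4))*63 = -64*(5 - 1*(-4))*(5 + (5 - 1*(-4)))*63 = -64*(5 + 4)*(5 + (5 + 4))*63 = -64*9*(5 + 9)*63 = -64*9*14*63 = -32*252*63 = -8064*63 = -508032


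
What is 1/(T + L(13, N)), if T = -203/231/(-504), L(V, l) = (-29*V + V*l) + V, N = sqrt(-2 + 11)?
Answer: -16632/5405371 ≈ -0.0030769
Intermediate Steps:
N = 3 (N = sqrt(9) = 3)
L(V, l) = -28*V + V*l
T = 29/16632 (T = -203*1/231*(-1/504) = -29/33*(-1/504) = 29/16632 ≈ 0.0017436)
1/(T + L(13, N)) = 1/(29/16632 + 13*(-28 + 3)) = 1/(29/16632 + 13*(-25)) = 1/(29/16632 - 325) = 1/(-5405371/16632) = -16632/5405371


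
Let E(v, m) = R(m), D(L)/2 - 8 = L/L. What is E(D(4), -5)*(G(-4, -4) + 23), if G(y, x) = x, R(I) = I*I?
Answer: 475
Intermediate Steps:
R(I) = I²
D(L) = 18 (D(L) = 16 + 2*(L/L) = 16 + 2*1 = 16 + 2 = 18)
E(v, m) = m²
E(D(4), -5)*(G(-4, -4) + 23) = (-5)²*(-4 + 23) = 25*19 = 475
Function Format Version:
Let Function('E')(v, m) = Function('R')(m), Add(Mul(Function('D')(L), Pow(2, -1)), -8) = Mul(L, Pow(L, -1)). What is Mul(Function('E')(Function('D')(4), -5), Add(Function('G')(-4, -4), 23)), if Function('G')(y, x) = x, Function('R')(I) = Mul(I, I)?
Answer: 475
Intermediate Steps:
Function('R')(I) = Pow(I, 2)
Function('D')(L) = 18 (Function('D')(L) = Add(16, Mul(2, Mul(L, Pow(L, -1)))) = Add(16, Mul(2, 1)) = Add(16, 2) = 18)
Function('E')(v, m) = Pow(m, 2)
Mul(Function('E')(Function('D')(4), -5), Add(Function('G')(-4, -4), 23)) = Mul(Pow(-5, 2), Add(-4, 23)) = Mul(25, 19) = 475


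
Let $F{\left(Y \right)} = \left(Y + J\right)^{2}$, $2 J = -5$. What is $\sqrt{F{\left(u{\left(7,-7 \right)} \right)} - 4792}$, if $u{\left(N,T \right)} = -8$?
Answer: $\frac{i \sqrt{18727}}{2} \approx 68.423 i$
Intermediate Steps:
$J = - \frac{5}{2}$ ($J = \frac{1}{2} \left(-5\right) = - \frac{5}{2} \approx -2.5$)
$F{\left(Y \right)} = \left(- \frac{5}{2} + Y\right)^{2}$ ($F{\left(Y \right)} = \left(Y - \frac{5}{2}\right)^{2} = \left(- \frac{5}{2} + Y\right)^{2}$)
$\sqrt{F{\left(u{\left(7,-7 \right)} \right)} - 4792} = \sqrt{\frac{\left(-5 + 2 \left(-8\right)\right)^{2}}{4} - 4792} = \sqrt{\frac{\left(-5 - 16\right)^{2}}{4} - 4792} = \sqrt{\frac{\left(-21\right)^{2}}{4} - 4792} = \sqrt{\frac{1}{4} \cdot 441 - 4792} = \sqrt{\frac{441}{4} - 4792} = \sqrt{- \frac{18727}{4}} = \frac{i \sqrt{18727}}{2}$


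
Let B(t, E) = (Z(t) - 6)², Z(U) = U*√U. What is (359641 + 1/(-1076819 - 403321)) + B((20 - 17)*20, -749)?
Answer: 852082554779/1480140 - 1440*√15 ≈ 5.7010e+5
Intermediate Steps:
Z(U) = U^(3/2)
B(t, E) = (-6 + t^(3/2))² (B(t, E) = (t^(3/2) - 6)² = (-6 + t^(3/2))²)
(359641 + 1/(-1076819 - 403321)) + B((20 - 17)*20, -749) = (359641 + 1/(-1076819 - 403321)) + (-6 + ((20 - 17)*20)^(3/2))² = (359641 + 1/(-1480140)) + (-6 + (3*20)^(3/2))² = (359641 - 1/1480140) + (-6 + 60^(3/2))² = 532319029739/1480140 + (-6 + 120*√15)²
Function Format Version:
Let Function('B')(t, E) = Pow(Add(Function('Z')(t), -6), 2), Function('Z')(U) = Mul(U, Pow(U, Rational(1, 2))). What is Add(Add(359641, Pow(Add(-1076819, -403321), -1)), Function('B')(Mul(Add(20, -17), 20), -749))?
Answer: Add(Rational(852082554779, 1480140), Mul(-1440, Pow(15, Rational(1, 2)))) ≈ 5.7010e+5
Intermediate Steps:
Function('Z')(U) = Pow(U, Rational(3, 2))
Function('B')(t, E) = Pow(Add(-6, Pow(t, Rational(3, 2))), 2) (Function('B')(t, E) = Pow(Add(Pow(t, Rational(3, 2)), -6), 2) = Pow(Add(-6, Pow(t, Rational(3, 2))), 2))
Add(Add(359641, Pow(Add(-1076819, -403321), -1)), Function('B')(Mul(Add(20, -17), 20), -749)) = Add(Add(359641, Pow(Add(-1076819, -403321), -1)), Pow(Add(-6, Pow(Mul(Add(20, -17), 20), Rational(3, 2))), 2)) = Add(Add(359641, Pow(-1480140, -1)), Pow(Add(-6, Pow(Mul(3, 20), Rational(3, 2))), 2)) = Add(Add(359641, Rational(-1, 1480140)), Pow(Add(-6, Pow(60, Rational(3, 2))), 2)) = Add(Rational(532319029739, 1480140), Pow(Add(-6, Mul(120, Pow(15, Rational(1, 2)))), 2))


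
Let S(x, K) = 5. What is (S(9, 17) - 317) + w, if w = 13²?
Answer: -143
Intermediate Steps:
w = 169
(S(9, 17) - 317) + w = (5 - 317) + 169 = -312 + 169 = -143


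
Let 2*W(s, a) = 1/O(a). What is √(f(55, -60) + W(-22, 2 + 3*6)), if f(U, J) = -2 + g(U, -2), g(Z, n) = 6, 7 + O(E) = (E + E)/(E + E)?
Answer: √141/6 ≈ 1.9791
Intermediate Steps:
O(E) = -6 (O(E) = -7 + (E + E)/(E + E) = -7 + (2*E)/((2*E)) = -7 + (2*E)*(1/(2*E)) = -7 + 1 = -6)
W(s, a) = -1/12 (W(s, a) = (½)/(-6) = (½)*(-⅙) = -1/12)
f(U, J) = 4 (f(U, J) = -2 + 6 = 4)
√(f(55, -60) + W(-22, 2 + 3*6)) = √(4 - 1/12) = √(47/12) = √141/6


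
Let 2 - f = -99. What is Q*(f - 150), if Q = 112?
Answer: -5488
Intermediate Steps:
f = 101 (f = 2 - 1*(-99) = 2 + 99 = 101)
Q*(f - 150) = 112*(101 - 150) = 112*(-49) = -5488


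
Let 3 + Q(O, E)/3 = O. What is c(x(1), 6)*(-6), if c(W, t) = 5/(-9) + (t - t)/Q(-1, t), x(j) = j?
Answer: 10/3 ≈ 3.3333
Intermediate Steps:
Q(O, E) = -9 + 3*O
c(W, t) = -5/9 (c(W, t) = 5/(-9) + (t - t)/(-9 + 3*(-1)) = 5*(-⅑) + 0/(-9 - 3) = -5/9 + 0/(-12) = -5/9 + 0*(-1/12) = -5/9 + 0 = -5/9)
c(x(1), 6)*(-6) = -5/9*(-6) = 10/3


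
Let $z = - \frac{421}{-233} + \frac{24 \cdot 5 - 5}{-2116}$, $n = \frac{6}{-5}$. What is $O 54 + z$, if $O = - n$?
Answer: $\frac{7133099}{107180} \approx 66.552$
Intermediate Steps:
$n = - \frac{6}{5}$ ($n = 6 \left(- \frac{1}{5}\right) = - \frac{6}{5} \approx -1.2$)
$z = \frac{37567}{21436}$ ($z = \left(-421\right) \left(- \frac{1}{233}\right) + \left(120 - 5\right) \left(- \frac{1}{2116}\right) = \frac{421}{233} + 115 \left(- \frac{1}{2116}\right) = \frac{421}{233} - \frac{5}{92} = \frac{37567}{21436} \approx 1.7525$)
$O = \frac{6}{5}$ ($O = \left(-1\right) \left(- \frac{6}{5}\right) = \frac{6}{5} \approx 1.2$)
$O 54 + z = \frac{6}{5} \cdot 54 + \frac{37567}{21436} = \frac{324}{5} + \frac{37567}{21436} = \frac{7133099}{107180}$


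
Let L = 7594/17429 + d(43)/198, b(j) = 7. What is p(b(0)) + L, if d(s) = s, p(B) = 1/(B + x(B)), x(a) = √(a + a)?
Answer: 14716237/17254710 - √14/35 ≈ 0.74598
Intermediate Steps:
x(a) = √2*√a (x(a) = √(2*a) = √2*√a)
p(B) = 1/(B + √2*√B)
L = 2253059/3450942 (L = 7594/17429 + 43/198 = 2253059/3450942 ≈ 0.65288)
p(b(0)) + L = 1/(7 + √2*√7) + 2253059/3450942 = 1/(7 + √14) + 2253059/3450942 = 2253059/3450942 + 1/(7 + √14)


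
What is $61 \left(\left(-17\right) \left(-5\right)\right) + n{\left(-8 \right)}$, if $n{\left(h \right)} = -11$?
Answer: $5174$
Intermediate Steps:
$61 \left(\left(-17\right) \left(-5\right)\right) + n{\left(-8 \right)} = 61 \left(\left(-17\right) \left(-5\right)\right) - 11 = 61 \cdot 85 - 11 = 5185 - 11 = 5174$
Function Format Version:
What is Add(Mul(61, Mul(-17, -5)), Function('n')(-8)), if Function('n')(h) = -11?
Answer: 5174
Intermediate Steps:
Add(Mul(61, Mul(-17, -5)), Function('n')(-8)) = Add(Mul(61, Mul(-17, -5)), -11) = Add(Mul(61, 85), -11) = Add(5185, -11) = 5174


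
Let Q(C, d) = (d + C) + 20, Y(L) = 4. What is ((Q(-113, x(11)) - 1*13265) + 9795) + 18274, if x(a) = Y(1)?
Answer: 14715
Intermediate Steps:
x(a) = 4
Q(C, d) = 20 + C + d (Q(C, d) = (C + d) + 20 = 20 + C + d)
((Q(-113, x(11)) - 1*13265) + 9795) + 18274 = (((20 - 113 + 4) - 1*13265) + 9795) + 18274 = ((-89 - 13265) + 9795) + 18274 = (-13354 + 9795) + 18274 = -3559 + 18274 = 14715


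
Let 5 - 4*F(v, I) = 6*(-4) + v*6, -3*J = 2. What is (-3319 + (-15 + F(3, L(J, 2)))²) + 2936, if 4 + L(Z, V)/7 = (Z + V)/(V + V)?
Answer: -3727/16 ≈ -232.94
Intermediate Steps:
J = -⅔ (J = -⅓*2 = -⅔ ≈ -0.66667)
L(Z, V) = -28 + 7*(V + Z)/(2*V) (L(Z, V) = -28 + 7*((Z + V)/(V + V)) = -28 + 7*((V + Z)/((2*V))) = -28 + 7*((V + Z)*(1/(2*V))) = -28 + 7*((V + Z)/(2*V)) = -28 + 7*(V + Z)/(2*V))
F(v, I) = 29/4 - 3*v/2 (F(v, I) = 5/4 - (6*(-4) + v*6)/4 = 5/4 - (-24 + 6*v)/4 = 5/4 + (6 - 3*v/2) = 29/4 - 3*v/2)
(-3319 + (-15 + F(3, L(J, 2)))²) + 2936 = (-3319 + (-15 + (29/4 - 3/2*3))²) + 2936 = (-3319 + (-15 + (29/4 - 9/2))²) + 2936 = (-3319 + (-15 + 11/4)²) + 2936 = (-3319 + (-49/4)²) + 2936 = (-3319 + 2401/16) + 2936 = -50703/16 + 2936 = -3727/16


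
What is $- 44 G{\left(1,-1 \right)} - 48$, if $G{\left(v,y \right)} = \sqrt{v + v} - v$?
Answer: $-4 - 44 \sqrt{2} \approx -66.225$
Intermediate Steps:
$G{\left(v,y \right)} = - v + \sqrt{2} \sqrt{v}$ ($G{\left(v,y \right)} = \sqrt{2 v} - v = \sqrt{2} \sqrt{v} - v = - v + \sqrt{2} \sqrt{v}$)
$- 44 G{\left(1,-1 \right)} - 48 = - 44 \left(\left(-1\right) 1 + \sqrt{2} \sqrt{1}\right) - 48 = - 44 \left(-1 + \sqrt{2} \cdot 1\right) - 48 = - 44 \left(-1 + \sqrt{2}\right) - 48 = \left(44 - 44 \sqrt{2}\right) - 48 = -4 - 44 \sqrt{2}$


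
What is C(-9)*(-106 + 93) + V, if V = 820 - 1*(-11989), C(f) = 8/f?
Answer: 115385/9 ≈ 12821.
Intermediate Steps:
V = 12809 (V = 820 + 11989 = 12809)
C(-9)*(-106 + 93) + V = (8/(-9))*(-106 + 93) + 12809 = (8*(-1/9))*(-13) + 12809 = -8/9*(-13) + 12809 = 104/9 + 12809 = 115385/9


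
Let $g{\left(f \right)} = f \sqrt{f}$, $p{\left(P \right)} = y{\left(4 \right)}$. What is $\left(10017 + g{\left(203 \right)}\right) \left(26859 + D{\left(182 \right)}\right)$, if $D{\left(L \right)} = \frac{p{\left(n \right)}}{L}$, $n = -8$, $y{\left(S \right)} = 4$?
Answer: $\frac{3497608701}{13} + \frac{70880959 \sqrt{203}}{13} \approx 3.4673 \cdot 10^{8}$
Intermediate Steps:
$p{\left(P \right)} = 4$
$g{\left(f \right)} = f^{\frac{3}{2}}$
$D{\left(L \right)} = \frac{4}{L}$
$\left(10017 + g{\left(203 \right)}\right) \left(26859 + D{\left(182 \right)}\right) = \left(10017 + 203^{\frac{3}{2}}\right) \left(26859 + \frac{4}{182}\right) = \left(10017 + 203 \sqrt{203}\right) \left(26859 + 4 \cdot \frac{1}{182}\right) = \left(10017 + 203 \sqrt{203}\right) \left(26859 + \frac{2}{91}\right) = \left(10017 + 203 \sqrt{203}\right) \frac{2444171}{91} = \frac{3497608701}{13} + \frac{70880959 \sqrt{203}}{13}$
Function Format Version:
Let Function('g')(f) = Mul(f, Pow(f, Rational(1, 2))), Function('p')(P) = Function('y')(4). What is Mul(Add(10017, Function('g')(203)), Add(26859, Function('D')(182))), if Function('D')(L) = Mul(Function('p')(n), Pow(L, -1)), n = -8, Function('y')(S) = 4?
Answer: Add(Rational(3497608701, 13), Mul(Rational(70880959, 13), Pow(203, Rational(1, 2)))) ≈ 3.4673e+8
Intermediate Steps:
Function('p')(P) = 4
Function('g')(f) = Pow(f, Rational(3, 2))
Function('D')(L) = Mul(4, Pow(L, -1))
Mul(Add(10017, Function('g')(203)), Add(26859, Function('D')(182))) = Mul(Add(10017, Pow(203, Rational(3, 2))), Add(26859, Mul(4, Pow(182, -1)))) = Mul(Add(10017, Mul(203, Pow(203, Rational(1, 2)))), Add(26859, Mul(4, Rational(1, 182)))) = Mul(Add(10017, Mul(203, Pow(203, Rational(1, 2)))), Add(26859, Rational(2, 91))) = Mul(Add(10017, Mul(203, Pow(203, Rational(1, 2)))), Rational(2444171, 91)) = Add(Rational(3497608701, 13), Mul(Rational(70880959, 13), Pow(203, Rational(1, 2))))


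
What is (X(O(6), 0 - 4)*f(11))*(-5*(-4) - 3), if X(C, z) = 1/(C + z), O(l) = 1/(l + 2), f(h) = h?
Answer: -1496/31 ≈ -48.258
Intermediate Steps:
O(l) = 1/(2 + l)
(X(O(6), 0 - 4)*f(11))*(-5*(-4) - 3) = (11/(1/(2 + 6) + (0 - 4)))*(-5*(-4) - 3) = (11/(1/8 - 4))*(20 - 3) = (11/(⅛ - 4))*17 = (11/(-31/8))*17 = -8/31*11*17 = -88/31*17 = -1496/31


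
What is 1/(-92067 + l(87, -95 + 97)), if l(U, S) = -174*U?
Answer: -1/107205 ≈ -9.3279e-6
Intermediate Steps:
1/(-92067 + l(87, -95 + 97)) = 1/(-92067 - 174*87) = 1/(-92067 - 15138) = 1/(-107205) = -1/107205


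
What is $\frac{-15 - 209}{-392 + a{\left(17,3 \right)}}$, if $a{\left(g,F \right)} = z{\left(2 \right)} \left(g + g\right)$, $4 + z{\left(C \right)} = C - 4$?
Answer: $\frac{56}{149} \approx 0.37584$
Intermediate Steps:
$z{\left(C \right)} = -8 + C$ ($z{\left(C \right)} = -4 + \left(C - 4\right) = -4 + \left(-4 + C\right) = -8 + C$)
$a{\left(g,F \right)} = - 12 g$ ($a{\left(g,F \right)} = \left(-8 + 2\right) \left(g + g\right) = - 6 \cdot 2 g = - 12 g$)
$\frac{-15 - 209}{-392 + a{\left(17,3 \right)}} = \frac{-15 - 209}{-392 - 204} = - \frac{224}{-392 - 204} = - \frac{224}{-596} = \left(-224\right) \left(- \frac{1}{596}\right) = \frac{56}{149}$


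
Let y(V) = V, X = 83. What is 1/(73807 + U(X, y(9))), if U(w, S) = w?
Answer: 1/73890 ≈ 1.3534e-5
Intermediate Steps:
1/(73807 + U(X, y(9))) = 1/(73807 + 83) = 1/73890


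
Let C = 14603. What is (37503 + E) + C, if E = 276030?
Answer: 328136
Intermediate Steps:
(37503 + E) + C = (37503 + 276030) + 14603 = 313533 + 14603 = 328136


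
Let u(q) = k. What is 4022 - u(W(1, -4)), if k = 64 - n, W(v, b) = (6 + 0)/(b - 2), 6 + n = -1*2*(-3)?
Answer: 3958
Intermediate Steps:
n = 0 (n = -6 - 1*2*(-3) = -6 - 2*(-3) = -6 + 6 = 0)
W(v, b) = 6/(-2 + b)
k = 64 (k = 64 - 1*0 = 64 + 0 = 64)
u(q) = 64
4022 - u(W(1, -4)) = 4022 - 1*64 = 4022 - 64 = 3958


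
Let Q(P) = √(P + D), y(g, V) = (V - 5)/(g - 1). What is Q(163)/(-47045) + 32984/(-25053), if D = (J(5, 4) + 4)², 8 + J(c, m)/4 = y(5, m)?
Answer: -4712/3579 - 2*√251/47045 ≈ -1.3172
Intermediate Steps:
y(g, V) = (-5 + V)/(-1 + g)
J(c, m) = -37 + m (J(c, m) = -32 + 4*((-5 + m)/(-1 + 5)) = -32 + 4*((-5 + m)/4) = -32 + 4*(-5/4 + m/4) = -32 + (-5 + m) = -37 + m)
D = 841 (D = ((-37 + 4) + 4)² = (-33 + 4)² = (-29)² = 841)
Q(P) = √(841 + P) (Q(P) = √(P + 841) = √(841 + P))
Q(163)/(-47045) + 32984/(-25053) = √(841 + 163)/(-47045) + 32984/(-25053) = √1004*(-1/47045) + 32984*(-1/25053) = (2*√251)*(-1/47045) - 4712/3579 = -2*√251/47045 - 4712/3579 = -4712/3579 - 2*√251/47045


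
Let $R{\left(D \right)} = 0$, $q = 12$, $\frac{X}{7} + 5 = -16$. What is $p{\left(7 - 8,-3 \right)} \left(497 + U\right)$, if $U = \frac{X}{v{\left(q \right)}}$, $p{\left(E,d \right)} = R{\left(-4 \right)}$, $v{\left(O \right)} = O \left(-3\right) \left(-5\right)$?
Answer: $0$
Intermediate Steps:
$X = -147$ ($X = -35 + 7 \left(-16\right) = -35 - 112 = -147$)
$v{\left(O \right)} = 15 O$ ($v{\left(O \right)} = - 3 O \left(-5\right) = 15 O$)
$p{\left(E,d \right)} = 0$
$U = - \frac{49}{60}$ ($U = - \frac{147}{15 \cdot 12} = - \frac{147}{180} = \left(-147\right) \frac{1}{180} = - \frac{49}{60} \approx -0.81667$)
$p{\left(7 - 8,-3 \right)} \left(497 + U\right) = 0 \left(497 - \frac{49}{60}\right) = 0 \cdot \frac{29771}{60} = 0$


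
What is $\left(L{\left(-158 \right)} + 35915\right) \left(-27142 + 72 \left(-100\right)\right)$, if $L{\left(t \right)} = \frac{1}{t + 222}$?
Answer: $- \frac{39468590931}{32} \approx -1.2334 \cdot 10^{9}$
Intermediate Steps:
$L{\left(t \right)} = \frac{1}{222 + t}$
$\left(L{\left(-158 \right)} + 35915\right) \left(-27142 + 72 \left(-100\right)\right) = \left(\frac{1}{222 - 158} + 35915\right) \left(-27142 + 72 \left(-100\right)\right) = \left(\frac{1}{64} + 35915\right) \left(-27142 - 7200\right) = \left(\frac{1}{64} + 35915\right) \left(-34342\right) = \frac{2298561}{64} \left(-34342\right) = - \frac{39468590931}{32}$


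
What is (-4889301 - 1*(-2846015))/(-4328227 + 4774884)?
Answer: -2043286/446657 ≈ -4.5746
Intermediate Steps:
(-4889301 - 1*(-2846015))/(-4328227 + 4774884) = (-4889301 + 2846015)/446657 = -2043286*1/446657 = -2043286/446657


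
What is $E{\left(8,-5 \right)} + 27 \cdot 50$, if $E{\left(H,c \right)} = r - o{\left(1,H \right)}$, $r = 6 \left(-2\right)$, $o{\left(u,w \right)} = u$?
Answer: $1337$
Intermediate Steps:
$r = -12$
$E{\left(H,c \right)} = -13$ ($E{\left(H,c \right)} = -12 - 1 = -13$)
$E{\left(8,-5 \right)} + 27 \cdot 50 = -13 + 27 \cdot 50 = -13 + 1350 = 1337$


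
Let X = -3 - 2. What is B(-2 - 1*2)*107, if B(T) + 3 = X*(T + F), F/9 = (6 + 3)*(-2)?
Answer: 88489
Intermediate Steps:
X = -5
F = -162 (F = 9*((6 + 3)*(-2)) = 9*(9*(-2)) = 9*(-18) = -162)
B(T) = 807 - 5*T (B(T) = -3 - 5*(T - 162) = -3 - 5*(-162 + T) = -3 + (810 - 5*T) = 807 - 5*T)
B(-2 - 1*2)*107 = (807 - 5*(-2 - 1*2))*107 = (807 - 5*(-2 - 2))*107 = (807 - 5*(-4))*107 = (807 + 20)*107 = 827*107 = 88489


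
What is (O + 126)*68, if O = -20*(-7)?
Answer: 18088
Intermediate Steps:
O = 140
(O + 126)*68 = (140 + 126)*68 = 266*68 = 18088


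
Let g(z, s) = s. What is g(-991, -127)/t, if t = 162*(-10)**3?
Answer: 127/162000 ≈ 0.00078395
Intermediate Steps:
t = -162000 (t = 162*(-1000) = -162000)
g(-991, -127)/t = -127/(-162000) = -127*(-1/162000) = 127/162000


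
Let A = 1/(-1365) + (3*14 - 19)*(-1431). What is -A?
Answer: 44926246/1365 ≈ 32913.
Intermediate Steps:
A = -44926246/1365 (A = -1/1365 + (42 - 19)*(-1431) = -1/1365 + 23*(-1431) = -1/1365 - 32913 = -44926246/1365 ≈ -32913.)
-A = -1*(-44926246/1365) = 44926246/1365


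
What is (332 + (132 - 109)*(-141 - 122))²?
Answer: 32684089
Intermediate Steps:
(332 + (132 - 109)*(-141 - 122))² = (332 + 23*(-263))² = (332 - 6049)² = (-5717)² = 32684089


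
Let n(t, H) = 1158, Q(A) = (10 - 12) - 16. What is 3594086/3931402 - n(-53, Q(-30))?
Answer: -2274484715/1965701 ≈ -1157.1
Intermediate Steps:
Q(A) = -18 (Q(A) = -2 - 16 = -18)
3594086/3931402 - n(-53, Q(-30)) = 3594086/3931402 - 1*1158 = 3594086*(1/3931402) - 1158 = 1797043/1965701 - 1158 = -2274484715/1965701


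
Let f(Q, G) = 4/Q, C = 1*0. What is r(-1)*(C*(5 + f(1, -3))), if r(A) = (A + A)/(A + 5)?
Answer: 0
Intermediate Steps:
C = 0
r(A) = 2*A/(5 + A) (r(A) = (2*A)/(5 + A) = 2*A/(5 + A))
r(-1)*(C*(5 + f(1, -3))) = (2*(-1)/(5 - 1))*(0*(5 + 4/1)) = (2*(-1)/4)*(0*(5 + 4*1)) = (2*(-1)*(¼))*(0*(5 + 4)) = -0*9 = -½*0 = 0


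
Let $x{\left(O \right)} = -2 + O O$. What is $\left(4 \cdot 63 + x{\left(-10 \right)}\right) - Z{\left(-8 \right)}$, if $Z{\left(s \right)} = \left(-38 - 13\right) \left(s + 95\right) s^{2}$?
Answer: $284318$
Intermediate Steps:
$x{\left(O \right)} = -2 + O^{2}$
$Z{\left(s \right)} = s^{2} \left(-4845 - 51 s\right)$ ($Z{\left(s \right)} = - 51 \left(95 + s\right) s^{2} = \left(-4845 - 51 s\right) s^{2} = s^{2} \left(-4845 - 51 s\right)$)
$\left(4 \cdot 63 + x{\left(-10 \right)}\right) - Z{\left(-8 \right)} = \left(4 \cdot 63 - \left(2 - \left(-10\right)^{2}\right)\right) - 51 \left(-8\right)^{2} \left(-95 - -8\right) = \left(252 + \left(-2 + 100\right)\right) - 51 \cdot 64 \left(-95 + 8\right) = \left(252 + 98\right) - 51 \cdot 64 \left(-87\right) = 350 - -283968 = 350 + 283968 = 284318$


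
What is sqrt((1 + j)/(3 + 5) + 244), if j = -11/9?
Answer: sqrt(8783)/6 ≈ 15.620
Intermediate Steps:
j = -11/9 (j = -11*1/9 = -11/9 ≈ -1.2222)
sqrt((1 + j)/(3 + 5) + 244) = sqrt((1 - 11/9)/(3 + 5) + 244) = sqrt(-2/9/8 + 244) = sqrt((1/8)*(-2/9) + 244) = sqrt(-1/36 + 244) = sqrt(8783/36) = sqrt(8783)/6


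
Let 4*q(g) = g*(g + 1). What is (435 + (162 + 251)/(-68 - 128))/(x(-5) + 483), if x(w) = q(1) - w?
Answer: 12121/13678 ≈ 0.88617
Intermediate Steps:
q(g) = g*(1 + g)/4 (q(g) = (g*(g + 1))/4 = (g*(1 + g))/4 = g*(1 + g)/4)
x(w) = ½ - w (x(w) = (¼)*1*(1 + 1) - w = (¼)*1*2 - w = ½ - w)
(435 + (162 + 251)/(-68 - 128))/(x(-5) + 483) = (435 + (162 + 251)/(-68 - 128))/((½ - 1*(-5)) + 483) = (435 + 413/(-196))/((½ + 5) + 483) = (435 + 413*(-1/196))/(11/2 + 483) = (435 - 59/28)/(977/2) = (12121/28)*(2/977) = 12121/13678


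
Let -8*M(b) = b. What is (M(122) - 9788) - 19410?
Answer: -116853/4 ≈ -29213.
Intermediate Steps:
M(b) = -b/8
(M(122) - 9788) - 19410 = (-⅛*122 - 9788) - 19410 = (-61/4 - 9788) - 19410 = -39213/4 - 19410 = -116853/4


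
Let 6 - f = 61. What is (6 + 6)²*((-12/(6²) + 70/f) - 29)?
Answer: -48480/11 ≈ -4407.3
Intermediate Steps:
f = -55 (f = 6 - 1*61 = 6 - 61 = -55)
(6 + 6)²*((-12/(6²) + 70/f) - 29) = (6 + 6)²*((-12/(6²) + 70/(-55)) - 29) = 12²*((-12/36 + 70*(-1/55)) - 29) = 144*((-12*1/36 - 14/11) - 29) = 144*((-⅓ - 14/11) - 29) = 144*(-53/33 - 29) = 144*(-1010/33) = -48480/11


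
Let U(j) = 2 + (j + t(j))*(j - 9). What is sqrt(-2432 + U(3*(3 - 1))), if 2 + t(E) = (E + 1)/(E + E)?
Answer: 5*I*sqrt(391)/2 ≈ 49.434*I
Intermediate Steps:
t(E) = -2 + (1 + E)/(2*E) (t(E) = -2 + (E + 1)/(E + E) = -2 + (1 + E)/((2*E)) = -2 + (1 + E)*(1/(2*E)) = -2 + (1 + E)/(2*E))
U(j) = 2 + (-9 + j)*(j + (1 - 3*j)/(2*j)) (U(j) = 2 + (j + (1 - 3*j)/(2*j))*(j - 9) = 2 + (j + (1 - 3*j)/(2*j))*(-9 + j) = 2 + (-9 + j)*(j + (1 - 3*j)/(2*j)))
sqrt(-2432 + U(3*(3 - 1))) = sqrt(-2432 + (16 + (3*(3 - 1))**2 - 63*(3 - 1)/2 - 9*1/(3*(3 - 1))/2)) = sqrt(-2432 + (16 + (3*2)**2 - 63*2/2 - 9/(2*(3*2)))) = sqrt(-2432 + (16 + 6**2 - 21/2*6 - 9/2/6)) = sqrt(-2432 + (16 + 36 - 63 - 9/2*1/6)) = sqrt(-2432 + (16 + 36 - 63 - 3/4)) = sqrt(-2432 - 47/4) = sqrt(-9775/4) = 5*I*sqrt(391)/2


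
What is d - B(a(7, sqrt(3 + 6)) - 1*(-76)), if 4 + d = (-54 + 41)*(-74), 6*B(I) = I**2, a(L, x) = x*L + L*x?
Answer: -4088/3 ≈ -1362.7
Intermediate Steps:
a(L, x) = 2*L*x (a(L, x) = L*x + L*x = 2*L*x)
B(I) = I**2/6
d = 958 (d = -4 + (-54 + 41)*(-74) = -4 - 13*(-74) = -4 + 962 = 958)
d - B(a(7, sqrt(3 + 6)) - 1*(-76)) = 958 - (2*7*sqrt(3 + 6) - 1*(-76))**2/6 = 958 - (2*7*sqrt(9) + 76)**2/6 = 958 - (2*7*3 + 76)**2/6 = 958 - (42 + 76)**2/6 = 958 - 118**2/6 = 958 - 13924/6 = 958 - 1*6962/3 = 958 - 6962/3 = -4088/3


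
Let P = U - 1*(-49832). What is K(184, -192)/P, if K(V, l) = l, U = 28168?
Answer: -4/1625 ≈ -0.0024615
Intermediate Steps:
P = 78000 (P = 28168 - 1*(-49832) = 28168 + 49832 = 78000)
K(184, -192)/P = -192/78000 = -192*1/78000 = -4/1625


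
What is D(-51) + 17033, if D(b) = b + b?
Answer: 16931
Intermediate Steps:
D(b) = 2*b
D(-51) + 17033 = 2*(-51) + 17033 = -102 + 17033 = 16931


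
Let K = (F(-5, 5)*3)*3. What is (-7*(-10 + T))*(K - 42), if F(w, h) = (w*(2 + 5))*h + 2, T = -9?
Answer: -212667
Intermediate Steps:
F(w, h) = 2 + 7*h*w (F(w, h) = (w*7)*h + 2 = (7*w)*h + 2 = 7*h*w + 2 = 2 + 7*h*w)
K = -1557 (K = ((2 + 7*5*(-5))*3)*3 = ((2 - 175)*3)*3 = -173*3*3 = -519*3 = -1557)
(-7*(-10 + T))*(K - 42) = (-7*(-10 - 9))*(-1557 - 42) = -7*(-19)*(-1599) = 133*(-1599) = -212667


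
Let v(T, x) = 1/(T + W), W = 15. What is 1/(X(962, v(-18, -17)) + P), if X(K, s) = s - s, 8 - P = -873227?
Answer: 1/873235 ≈ 1.1452e-6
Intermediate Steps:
v(T, x) = 1/(15 + T) (v(T, x) = 1/(T + 15) = 1/(15 + T))
P = 873235 (P = 8 - 1*(-873227) = 8 + 873227 = 873235)
X(K, s) = 0
1/(X(962, v(-18, -17)) + P) = 1/(0 + 873235) = 1/873235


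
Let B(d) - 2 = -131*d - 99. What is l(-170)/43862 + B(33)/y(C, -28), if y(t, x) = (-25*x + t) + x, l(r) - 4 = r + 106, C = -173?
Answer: -96949990/10943569 ≈ -8.8591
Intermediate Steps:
l(r) = 110 + r (l(r) = 4 + (r + 106) = 4 + (106 + r) = 110 + r)
B(d) = -97 - 131*d (B(d) = 2 + (-131*d - 99) = 2 + (-99 - 131*d) = -97 - 131*d)
y(t, x) = t - 24*x (y(t, x) = (t - 25*x) + x = t - 24*x)
l(-170)/43862 + B(33)/y(C, -28) = (110 - 170)/43862 + (-97 - 131*33)/(-173 - 24*(-28)) = -60*1/43862 + (-97 - 4323)/(-173 + 672) = -30/21931 - 4420/499 = -96949990/10943569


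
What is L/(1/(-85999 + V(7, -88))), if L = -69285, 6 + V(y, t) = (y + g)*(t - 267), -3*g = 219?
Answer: 4335508875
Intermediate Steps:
g = -73 (g = -⅓*219 = -73)
V(y, t) = -6 + (-267 + t)*(-73 + y) (V(y, t) = -6 + (y - 73)*(t - 267) = -6 + (-73 + y)*(-267 + t) = -6 + (-267 + t)*(-73 + y))
L/(1/(-85999 + V(7, -88))) = -69285/(1/(-85999 + (19485 - 267*7 - 73*(-88) - 88*7))) = -69285/(1/(-85999 + (19485 - 1869 + 6424 - 616))) = -69285/(1/(-85999 + 23424)) = -69285/(1/(-62575)) = -69285/(-1/62575) = -69285*(-62575) = 4335508875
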